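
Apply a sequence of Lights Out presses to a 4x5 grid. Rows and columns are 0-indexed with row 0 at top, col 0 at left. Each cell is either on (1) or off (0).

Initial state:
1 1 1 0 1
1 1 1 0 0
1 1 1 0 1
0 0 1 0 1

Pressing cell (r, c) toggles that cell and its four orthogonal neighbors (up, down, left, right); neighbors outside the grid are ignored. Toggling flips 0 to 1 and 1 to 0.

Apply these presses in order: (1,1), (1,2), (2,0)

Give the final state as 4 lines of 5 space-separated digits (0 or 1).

Answer: 1 0 0 0 1
1 1 1 1 0
0 1 0 0 1
1 0 1 0 1

Derivation:
After press 1 at (1,1):
1 0 1 0 1
0 0 0 0 0
1 0 1 0 1
0 0 1 0 1

After press 2 at (1,2):
1 0 0 0 1
0 1 1 1 0
1 0 0 0 1
0 0 1 0 1

After press 3 at (2,0):
1 0 0 0 1
1 1 1 1 0
0 1 0 0 1
1 0 1 0 1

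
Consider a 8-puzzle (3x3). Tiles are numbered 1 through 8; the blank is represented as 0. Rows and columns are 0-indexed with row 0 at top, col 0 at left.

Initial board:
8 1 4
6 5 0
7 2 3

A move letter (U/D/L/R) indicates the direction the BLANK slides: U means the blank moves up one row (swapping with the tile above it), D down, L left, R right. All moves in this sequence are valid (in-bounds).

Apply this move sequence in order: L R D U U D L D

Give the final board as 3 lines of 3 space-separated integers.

After move 1 (L):
8 1 4
6 0 5
7 2 3

After move 2 (R):
8 1 4
6 5 0
7 2 3

After move 3 (D):
8 1 4
6 5 3
7 2 0

After move 4 (U):
8 1 4
6 5 0
7 2 3

After move 5 (U):
8 1 0
6 5 4
7 2 3

After move 6 (D):
8 1 4
6 5 0
7 2 3

After move 7 (L):
8 1 4
6 0 5
7 2 3

After move 8 (D):
8 1 4
6 2 5
7 0 3

Answer: 8 1 4
6 2 5
7 0 3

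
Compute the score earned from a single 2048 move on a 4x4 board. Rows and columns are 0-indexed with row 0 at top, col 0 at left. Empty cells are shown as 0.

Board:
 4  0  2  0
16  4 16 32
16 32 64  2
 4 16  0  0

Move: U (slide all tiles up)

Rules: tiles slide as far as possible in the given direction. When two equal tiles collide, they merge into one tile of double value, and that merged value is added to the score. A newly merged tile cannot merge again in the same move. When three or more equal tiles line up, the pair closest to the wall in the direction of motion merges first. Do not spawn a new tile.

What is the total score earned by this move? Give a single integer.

Answer: 32

Derivation:
Slide up:
col 0: [4, 16, 16, 4] -> [4, 32, 4, 0]  score +32 (running 32)
col 1: [0, 4, 32, 16] -> [4, 32, 16, 0]  score +0 (running 32)
col 2: [2, 16, 64, 0] -> [2, 16, 64, 0]  score +0 (running 32)
col 3: [0, 32, 2, 0] -> [32, 2, 0, 0]  score +0 (running 32)
Board after move:
 4  4  2 32
32 32 16  2
 4 16 64  0
 0  0  0  0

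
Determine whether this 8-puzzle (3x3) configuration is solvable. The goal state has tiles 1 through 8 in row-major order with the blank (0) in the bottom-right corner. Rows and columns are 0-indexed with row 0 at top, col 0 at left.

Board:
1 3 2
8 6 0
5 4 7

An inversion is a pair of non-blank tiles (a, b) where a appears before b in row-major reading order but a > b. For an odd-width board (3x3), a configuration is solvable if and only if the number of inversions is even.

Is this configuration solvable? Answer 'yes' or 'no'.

Answer: yes

Derivation:
Inversions (pairs i<j in row-major order where tile[i] > tile[j] > 0): 8
8 is even, so the puzzle is solvable.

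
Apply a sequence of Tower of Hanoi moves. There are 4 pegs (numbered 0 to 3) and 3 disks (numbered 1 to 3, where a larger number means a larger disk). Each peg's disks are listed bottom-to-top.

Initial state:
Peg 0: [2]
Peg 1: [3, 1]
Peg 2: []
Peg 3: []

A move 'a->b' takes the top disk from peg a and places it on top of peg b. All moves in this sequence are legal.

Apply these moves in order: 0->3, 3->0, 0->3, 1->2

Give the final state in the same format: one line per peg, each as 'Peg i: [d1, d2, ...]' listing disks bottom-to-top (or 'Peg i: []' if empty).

After move 1 (0->3):
Peg 0: []
Peg 1: [3, 1]
Peg 2: []
Peg 3: [2]

After move 2 (3->0):
Peg 0: [2]
Peg 1: [3, 1]
Peg 2: []
Peg 3: []

After move 3 (0->3):
Peg 0: []
Peg 1: [3, 1]
Peg 2: []
Peg 3: [2]

After move 4 (1->2):
Peg 0: []
Peg 1: [3]
Peg 2: [1]
Peg 3: [2]

Answer: Peg 0: []
Peg 1: [3]
Peg 2: [1]
Peg 3: [2]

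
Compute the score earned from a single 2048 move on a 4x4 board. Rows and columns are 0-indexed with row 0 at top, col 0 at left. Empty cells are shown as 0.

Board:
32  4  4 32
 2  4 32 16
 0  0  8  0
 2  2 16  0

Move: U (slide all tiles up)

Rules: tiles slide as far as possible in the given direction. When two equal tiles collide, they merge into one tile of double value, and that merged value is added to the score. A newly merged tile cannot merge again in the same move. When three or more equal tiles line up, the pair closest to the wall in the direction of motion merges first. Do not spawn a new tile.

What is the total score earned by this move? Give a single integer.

Slide up:
col 0: [32, 2, 0, 2] -> [32, 4, 0, 0]  score +4 (running 4)
col 1: [4, 4, 0, 2] -> [8, 2, 0, 0]  score +8 (running 12)
col 2: [4, 32, 8, 16] -> [4, 32, 8, 16]  score +0 (running 12)
col 3: [32, 16, 0, 0] -> [32, 16, 0, 0]  score +0 (running 12)
Board after move:
32  8  4 32
 4  2 32 16
 0  0  8  0
 0  0 16  0

Answer: 12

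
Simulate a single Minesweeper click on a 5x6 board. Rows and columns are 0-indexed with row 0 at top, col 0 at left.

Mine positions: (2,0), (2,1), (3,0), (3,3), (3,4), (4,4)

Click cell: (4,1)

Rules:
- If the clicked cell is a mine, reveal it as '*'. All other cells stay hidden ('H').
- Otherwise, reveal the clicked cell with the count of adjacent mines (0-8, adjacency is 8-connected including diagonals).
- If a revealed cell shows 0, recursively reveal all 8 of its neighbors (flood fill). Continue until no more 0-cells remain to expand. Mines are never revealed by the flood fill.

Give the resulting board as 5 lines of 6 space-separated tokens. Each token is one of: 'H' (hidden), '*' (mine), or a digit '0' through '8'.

H H H H H H
H H H H H H
H H H H H H
H H H H H H
H 1 H H H H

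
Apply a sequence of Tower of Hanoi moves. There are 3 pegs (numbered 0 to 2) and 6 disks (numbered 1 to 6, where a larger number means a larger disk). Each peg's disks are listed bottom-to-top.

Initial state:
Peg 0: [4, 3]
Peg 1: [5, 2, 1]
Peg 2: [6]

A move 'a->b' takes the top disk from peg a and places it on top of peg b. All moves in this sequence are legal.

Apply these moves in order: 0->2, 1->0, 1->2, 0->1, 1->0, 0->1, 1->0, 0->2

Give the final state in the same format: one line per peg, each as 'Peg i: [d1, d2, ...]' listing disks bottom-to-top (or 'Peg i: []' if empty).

Answer: Peg 0: [4]
Peg 1: [5]
Peg 2: [6, 3, 2, 1]

Derivation:
After move 1 (0->2):
Peg 0: [4]
Peg 1: [5, 2, 1]
Peg 2: [6, 3]

After move 2 (1->0):
Peg 0: [4, 1]
Peg 1: [5, 2]
Peg 2: [6, 3]

After move 3 (1->2):
Peg 0: [4, 1]
Peg 1: [5]
Peg 2: [6, 3, 2]

After move 4 (0->1):
Peg 0: [4]
Peg 1: [5, 1]
Peg 2: [6, 3, 2]

After move 5 (1->0):
Peg 0: [4, 1]
Peg 1: [5]
Peg 2: [6, 3, 2]

After move 6 (0->1):
Peg 0: [4]
Peg 1: [5, 1]
Peg 2: [6, 3, 2]

After move 7 (1->0):
Peg 0: [4, 1]
Peg 1: [5]
Peg 2: [6, 3, 2]

After move 8 (0->2):
Peg 0: [4]
Peg 1: [5]
Peg 2: [6, 3, 2, 1]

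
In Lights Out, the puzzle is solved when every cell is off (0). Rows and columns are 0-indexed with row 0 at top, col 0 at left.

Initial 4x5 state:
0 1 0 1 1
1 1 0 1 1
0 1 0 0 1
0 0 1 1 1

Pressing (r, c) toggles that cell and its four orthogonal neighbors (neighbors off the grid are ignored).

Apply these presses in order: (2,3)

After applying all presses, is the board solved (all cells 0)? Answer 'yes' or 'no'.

Answer: no

Derivation:
After press 1 at (2,3):
0 1 0 1 1
1 1 0 0 1
0 1 1 1 0
0 0 1 0 1

Lights still on: 11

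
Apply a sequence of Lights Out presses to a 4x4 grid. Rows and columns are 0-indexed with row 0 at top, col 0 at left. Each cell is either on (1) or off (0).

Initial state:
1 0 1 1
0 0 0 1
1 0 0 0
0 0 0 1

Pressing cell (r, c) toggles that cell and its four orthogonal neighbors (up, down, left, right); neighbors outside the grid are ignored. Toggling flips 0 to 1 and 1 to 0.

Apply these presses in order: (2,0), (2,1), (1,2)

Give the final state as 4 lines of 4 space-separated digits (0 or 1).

After press 1 at (2,0):
1 0 1 1
1 0 0 1
0 1 0 0
1 0 0 1

After press 2 at (2,1):
1 0 1 1
1 1 0 1
1 0 1 0
1 1 0 1

After press 3 at (1,2):
1 0 0 1
1 0 1 0
1 0 0 0
1 1 0 1

Answer: 1 0 0 1
1 0 1 0
1 0 0 0
1 1 0 1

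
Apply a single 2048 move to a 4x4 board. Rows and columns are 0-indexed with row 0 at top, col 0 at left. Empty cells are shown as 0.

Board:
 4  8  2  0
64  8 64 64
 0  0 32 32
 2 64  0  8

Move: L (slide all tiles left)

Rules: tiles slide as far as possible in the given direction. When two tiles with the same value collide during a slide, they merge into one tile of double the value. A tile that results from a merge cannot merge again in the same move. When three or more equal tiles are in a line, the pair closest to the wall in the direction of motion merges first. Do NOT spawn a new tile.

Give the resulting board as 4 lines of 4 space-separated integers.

Slide left:
row 0: [4, 8, 2, 0] -> [4, 8, 2, 0]
row 1: [64, 8, 64, 64] -> [64, 8, 128, 0]
row 2: [0, 0, 32, 32] -> [64, 0, 0, 0]
row 3: [2, 64, 0, 8] -> [2, 64, 8, 0]

Answer:   4   8   2   0
 64   8 128   0
 64   0   0   0
  2  64   8   0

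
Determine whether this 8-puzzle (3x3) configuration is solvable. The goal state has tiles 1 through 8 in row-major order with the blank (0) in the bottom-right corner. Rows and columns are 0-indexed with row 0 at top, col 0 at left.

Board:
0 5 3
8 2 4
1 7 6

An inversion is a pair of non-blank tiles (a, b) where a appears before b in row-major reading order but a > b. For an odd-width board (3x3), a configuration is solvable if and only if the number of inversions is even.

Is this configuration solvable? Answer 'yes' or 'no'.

Answer: yes

Derivation:
Inversions (pairs i<j in row-major order where tile[i] > tile[j] > 0): 14
14 is even, so the puzzle is solvable.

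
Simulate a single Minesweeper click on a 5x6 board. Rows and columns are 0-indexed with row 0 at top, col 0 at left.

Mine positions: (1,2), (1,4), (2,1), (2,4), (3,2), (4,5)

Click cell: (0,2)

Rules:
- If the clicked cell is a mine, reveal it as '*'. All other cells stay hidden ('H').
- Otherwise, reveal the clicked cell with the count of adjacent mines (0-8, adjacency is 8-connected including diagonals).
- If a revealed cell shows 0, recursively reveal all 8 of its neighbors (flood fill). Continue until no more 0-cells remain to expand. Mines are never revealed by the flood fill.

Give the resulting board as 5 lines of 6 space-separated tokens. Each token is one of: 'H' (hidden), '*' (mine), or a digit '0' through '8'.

H H 1 H H H
H H H H H H
H H H H H H
H H H H H H
H H H H H H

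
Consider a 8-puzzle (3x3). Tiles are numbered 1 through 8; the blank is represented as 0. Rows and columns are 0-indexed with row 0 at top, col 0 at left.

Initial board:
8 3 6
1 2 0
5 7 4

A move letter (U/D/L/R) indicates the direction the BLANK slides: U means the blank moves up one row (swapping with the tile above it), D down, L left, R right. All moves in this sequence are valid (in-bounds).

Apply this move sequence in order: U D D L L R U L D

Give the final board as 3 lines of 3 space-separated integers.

Answer: 8 3 6
5 1 4
0 2 7

Derivation:
After move 1 (U):
8 3 0
1 2 6
5 7 4

After move 2 (D):
8 3 6
1 2 0
5 7 4

After move 3 (D):
8 3 6
1 2 4
5 7 0

After move 4 (L):
8 3 6
1 2 4
5 0 7

After move 5 (L):
8 3 6
1 2 4
0 5 7

After move 6 (R):
8 3 6
1 2 4
5 0 7

After move 7 (U):
8 3 6
1 0 4
5 2 7

After move 8 (L):
8 3 6
0 1 4
5 2 7

After move 9 (D):
8 3 6
5 1 4
0 2 7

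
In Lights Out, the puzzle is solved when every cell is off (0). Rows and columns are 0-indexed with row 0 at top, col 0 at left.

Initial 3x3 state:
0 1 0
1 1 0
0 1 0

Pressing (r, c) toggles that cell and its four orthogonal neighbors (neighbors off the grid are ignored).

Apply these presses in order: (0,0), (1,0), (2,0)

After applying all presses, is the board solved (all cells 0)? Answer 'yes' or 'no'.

After press 1 at (0,0):
1 0 0
0 1 0
0 1 0

After press 2 at (1,0):
0 0 0
1 0 0
1 1 0

After press 3 at (2,0):
0 0 0
0 0 0
0 0 0

Lights still on: 0

Answer: yes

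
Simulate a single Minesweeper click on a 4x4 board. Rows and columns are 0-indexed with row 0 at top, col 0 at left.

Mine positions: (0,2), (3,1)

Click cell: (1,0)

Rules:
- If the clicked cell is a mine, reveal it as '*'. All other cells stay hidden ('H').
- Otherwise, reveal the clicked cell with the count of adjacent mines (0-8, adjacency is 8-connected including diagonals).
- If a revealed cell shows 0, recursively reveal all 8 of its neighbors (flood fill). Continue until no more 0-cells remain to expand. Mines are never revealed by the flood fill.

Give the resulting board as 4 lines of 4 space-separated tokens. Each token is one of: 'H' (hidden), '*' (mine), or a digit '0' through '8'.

0 1 H H
0 1 H H
1 1 H H
H H H H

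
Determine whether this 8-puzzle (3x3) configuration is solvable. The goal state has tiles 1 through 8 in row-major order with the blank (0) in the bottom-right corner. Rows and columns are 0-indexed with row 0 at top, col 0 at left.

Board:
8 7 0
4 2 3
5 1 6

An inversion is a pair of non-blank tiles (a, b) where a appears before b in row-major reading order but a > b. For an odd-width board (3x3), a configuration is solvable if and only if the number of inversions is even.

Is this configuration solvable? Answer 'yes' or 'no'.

Inversions (pairs i<j in row-major order where tile[i] > tile[j] > 0): 19
19 is odd, so the puzzle is not solvable.

Answer: no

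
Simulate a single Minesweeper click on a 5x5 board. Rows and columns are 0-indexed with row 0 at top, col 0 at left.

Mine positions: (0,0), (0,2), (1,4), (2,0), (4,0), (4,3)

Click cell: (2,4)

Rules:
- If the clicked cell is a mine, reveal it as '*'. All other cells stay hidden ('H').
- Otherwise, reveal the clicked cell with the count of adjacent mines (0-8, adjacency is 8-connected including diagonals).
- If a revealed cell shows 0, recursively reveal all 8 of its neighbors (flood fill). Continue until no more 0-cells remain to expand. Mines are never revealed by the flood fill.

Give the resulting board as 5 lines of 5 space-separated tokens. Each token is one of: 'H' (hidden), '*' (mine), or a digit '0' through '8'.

H H H H H
H H H H H
H H H H 1
H H H H H
H H H H H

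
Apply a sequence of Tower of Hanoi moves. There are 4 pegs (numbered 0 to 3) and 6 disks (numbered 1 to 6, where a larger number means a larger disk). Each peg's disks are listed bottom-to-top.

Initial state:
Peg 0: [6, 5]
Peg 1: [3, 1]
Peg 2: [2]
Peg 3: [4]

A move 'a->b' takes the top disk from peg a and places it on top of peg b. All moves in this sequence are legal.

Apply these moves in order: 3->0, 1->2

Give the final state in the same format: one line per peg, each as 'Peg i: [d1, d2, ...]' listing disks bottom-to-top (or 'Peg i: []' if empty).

Answer: Peg 0: [6, 5, 4]
Peg 1: [3]
Peg 2: [2, 1]
Peg 3: []

Derivation:
After move 1 (3->0):
Peg 0: [6, 5, 4]
Peg 1: [3, 1]
Peg 2: [2]
Peg 3: []

After move 2 (1->2):
Peg 0: [6, 5, 4]
Peg 1: [3]
Peg 2: [2, 1]
Peg 3: []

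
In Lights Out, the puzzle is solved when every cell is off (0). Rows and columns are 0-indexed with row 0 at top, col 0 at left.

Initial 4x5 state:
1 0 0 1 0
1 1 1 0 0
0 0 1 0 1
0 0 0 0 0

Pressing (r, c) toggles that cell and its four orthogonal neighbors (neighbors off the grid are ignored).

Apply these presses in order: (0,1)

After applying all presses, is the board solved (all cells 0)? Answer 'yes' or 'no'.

Answer: no

Derivation:
After press 1 at (0,1):
0 1 1 1 0
1 0 1 0 0
0 0 1 0 1
0 0 0 0 0

Lights still on: 7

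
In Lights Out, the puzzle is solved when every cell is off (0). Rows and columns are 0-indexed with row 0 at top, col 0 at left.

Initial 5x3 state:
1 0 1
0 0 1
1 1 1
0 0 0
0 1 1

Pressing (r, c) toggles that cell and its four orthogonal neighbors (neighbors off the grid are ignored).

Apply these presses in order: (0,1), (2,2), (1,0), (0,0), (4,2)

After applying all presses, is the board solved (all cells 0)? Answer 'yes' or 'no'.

Answer: yes

Derivation:
After press 1 at (0,1):
0 1 0
0 1 1
1 1 1
0 0 0
0 1 1

After press 2 at (2,2):
0 1 0
0 1 0
1 0 0
0 0 1
0 1 1

After press 3 at (1,0):
1 1 0
1 0 0
0 0 0
0 0 1
0 1 1

After press 4 at (0,0):
0 0 0
0 0 0
0 0 0
0 0 1
0 1 1

After press 5 at (4,2):
0 0 0
0 0 0
0 0 0
0 0 0
0 0 0

Lights still on: 0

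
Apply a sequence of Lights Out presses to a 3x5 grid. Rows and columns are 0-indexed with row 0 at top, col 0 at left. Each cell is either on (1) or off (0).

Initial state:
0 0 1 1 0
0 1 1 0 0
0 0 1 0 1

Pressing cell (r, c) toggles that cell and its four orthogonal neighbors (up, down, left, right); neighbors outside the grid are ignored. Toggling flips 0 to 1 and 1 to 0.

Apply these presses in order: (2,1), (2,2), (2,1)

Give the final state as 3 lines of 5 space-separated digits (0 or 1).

After press 1 at (2,1):
0 0 1 1 0
0 0 1 0 0
1 1 0 0 1

After press 2 at (2,2):
0 0 1 1 0
0 0 0 0 0
1 0 1 1 1

After press 3 at (2,1):
0 0 1 1 0
0 1 0 0 0
0 1 0 1 1

Answer: 0 0 1 1 0
0 1 0 0 0
0 1 0 1 1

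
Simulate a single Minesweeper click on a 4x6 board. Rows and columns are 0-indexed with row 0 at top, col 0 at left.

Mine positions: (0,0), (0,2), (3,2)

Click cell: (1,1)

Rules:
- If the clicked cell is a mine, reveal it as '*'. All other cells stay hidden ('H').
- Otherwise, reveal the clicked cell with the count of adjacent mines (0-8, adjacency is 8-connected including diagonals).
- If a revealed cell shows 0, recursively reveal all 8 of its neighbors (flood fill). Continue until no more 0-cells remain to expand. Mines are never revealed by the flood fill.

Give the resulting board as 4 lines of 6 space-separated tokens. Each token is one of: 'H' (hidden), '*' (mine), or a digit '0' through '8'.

H H H H H H
H 2 H H H H
H H H H H H
H H H H H H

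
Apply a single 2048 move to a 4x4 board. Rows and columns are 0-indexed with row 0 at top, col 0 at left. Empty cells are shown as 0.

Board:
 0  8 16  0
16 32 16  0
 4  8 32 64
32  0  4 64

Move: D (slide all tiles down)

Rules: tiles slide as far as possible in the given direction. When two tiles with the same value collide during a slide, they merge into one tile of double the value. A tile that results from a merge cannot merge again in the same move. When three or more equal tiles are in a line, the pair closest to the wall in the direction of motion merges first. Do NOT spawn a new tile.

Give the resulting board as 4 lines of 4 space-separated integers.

Slide down:
col 0: [0, 16, 4, 32] -> [0, 16, 4, 32]
col 1: [8, 32, 8, 0] -> [0, 8, 32, 8]
col 2: [16, 16, 32, 4] -> [0, 32, 32, 4]
col 3: [0, 0, 64, 64] -> [0, 0, 0, 128]

Answer:   0   0   0   0
 16   8  32   0
  4  32  32   0
 32   8   4 128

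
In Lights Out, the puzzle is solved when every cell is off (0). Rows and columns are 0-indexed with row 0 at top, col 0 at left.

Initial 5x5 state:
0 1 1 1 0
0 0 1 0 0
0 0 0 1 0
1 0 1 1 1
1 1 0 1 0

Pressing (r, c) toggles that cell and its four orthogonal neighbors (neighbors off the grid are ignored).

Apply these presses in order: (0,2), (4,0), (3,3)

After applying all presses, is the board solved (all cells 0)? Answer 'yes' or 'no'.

After press 1 at (0,2):
0 0 0 0 0
0 0 0 0 0
0 0 0 1 0
1 0 1 1 1
1 1 0 1 0

After press 2 at (4,0):
0 0 0 0 0
0 0 0 0 0
0 0 0 1 0
0 0 1 1 1
0 0 0 1 0

After press 3 at (3,3):
0 0 0 0 0
0 0 0 0 0
0 0 0 0 0
0 0 0 0 0
0 0 0 0 0

Lights still on: 0

Answer: yes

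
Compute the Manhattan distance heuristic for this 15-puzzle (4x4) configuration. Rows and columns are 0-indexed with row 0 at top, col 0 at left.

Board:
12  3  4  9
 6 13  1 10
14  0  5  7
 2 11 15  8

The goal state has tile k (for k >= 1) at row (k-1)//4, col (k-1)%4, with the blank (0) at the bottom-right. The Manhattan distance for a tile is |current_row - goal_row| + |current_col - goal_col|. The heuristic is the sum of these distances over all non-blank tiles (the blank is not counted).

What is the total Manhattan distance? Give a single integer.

Tile 12: at (0,0), goal (2,3), distance |0-2|+|0-3| = 5
Tile 3: at (0,1), goal (0,2), distance |0-0|+|1-2| = 1
Tile 4: at (0,2), goal (0,3), distance |0-0|+|2-3| = 1
Tile 9: at (0,3), goal (2,0), distance |0-2|+|3-0| = 5
Tile 6: at (1,0), goal (1,1), distance |1-1|+|0-1| = 1
Tile 13: at (1,1), goal (3,0), distance |1-3|+|1-0| = 3
Tile 1: at (1,2), goal (0,0), distance |1-0|+|2-0| = 3
Tile 10: at (1,3), goal (2,1), distance |1-2|+|3-1| = 3
Tile 14: at (2,0), goal (3,1), distance |2-3|+|0-1| = 2
Tile 5: at (2,2), goal (1,0), distance |2-1|+|2-0| = 3
Tile 7: at (2,3), goal (1,2), distance |2-1|+|3-2| = 2
Tile 2: at (3,0), goal (0,1), distance |3-0|+|0-1| = 4
Tile 11: at (3,1), goal (2,2), distance |3-2|+|1-2| = 2
Tile 15: at (3,2), goal (3,2), distance |3-3|+|2-2| = 0
Tile 8: at (3,3), goal (1,3), distance |3-1|+|3-3| = 2
Sum: 5 + 1 + 1 + 5 + 1 + 3 + 3 + 3 + 2 + 3 + 2 + 4 + 2 + 0 + 2 = 37

Answer: 37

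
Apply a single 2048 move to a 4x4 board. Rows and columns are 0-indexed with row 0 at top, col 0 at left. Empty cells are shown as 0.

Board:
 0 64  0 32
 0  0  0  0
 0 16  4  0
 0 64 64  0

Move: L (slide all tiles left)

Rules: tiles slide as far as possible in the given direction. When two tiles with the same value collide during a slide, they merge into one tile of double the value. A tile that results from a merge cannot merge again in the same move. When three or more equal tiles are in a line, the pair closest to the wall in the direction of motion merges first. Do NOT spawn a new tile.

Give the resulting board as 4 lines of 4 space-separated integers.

Answer:  64  32   0   0
  0   0   0   0
 16   4   0   0
128   0   0   0

Derivation:
Slide left:
row 0: [0, 64, 0, 32] -> [64, 32, 0, 0]
row 1: [0, 0, 0, 0] -> [0, 0, 0, 0]
row 2: [0, 16, 4, 0] -> [16, 4, 0, 0]
row 3: [0, 64, 64, 0] -> [128, 0, 0, 0]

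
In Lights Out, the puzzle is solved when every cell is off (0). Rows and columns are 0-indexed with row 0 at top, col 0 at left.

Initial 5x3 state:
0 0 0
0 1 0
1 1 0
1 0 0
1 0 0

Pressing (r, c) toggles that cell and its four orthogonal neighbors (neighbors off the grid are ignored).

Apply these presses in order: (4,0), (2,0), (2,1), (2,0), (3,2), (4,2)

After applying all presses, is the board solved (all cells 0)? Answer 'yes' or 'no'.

Answer: yes

Derivation:
After press 1 at (4,0):
0 0 0
0 1 0
1 1 0
0 0 0
0 1 0

After press 2 at (2,0):
0 0 0
1 1 0
0 0 0
1 0 0
0 1 0

After press 3 at (2,1):
0 0 0
1 0 0
1 1 1
1 1 0
0 1 0

After press 4 at (2,0):
0 0 0
0 0 0
0 0 1
0 1 0
0 1 0

After press 5 at (3,2):
0 0 0
0 0 0
0 0 0
0 0 1
0 1 1

After press 6 at (4,2):
0 0 0
0 0 0
0 0 0
0 0 0
0 0 0

Lights still on: 0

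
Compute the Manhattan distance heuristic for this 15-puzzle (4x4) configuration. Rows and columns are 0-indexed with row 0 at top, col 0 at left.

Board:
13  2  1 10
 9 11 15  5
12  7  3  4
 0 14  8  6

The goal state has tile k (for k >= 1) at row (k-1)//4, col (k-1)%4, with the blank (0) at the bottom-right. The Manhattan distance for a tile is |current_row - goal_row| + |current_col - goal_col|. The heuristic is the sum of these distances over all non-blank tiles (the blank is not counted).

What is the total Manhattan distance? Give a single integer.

Answer: 33

Derivation:
Tile 13: at (0,0), goal (3,0), distance |0-3|+|0-0| = 3
Tile 2: at (0,1), goal (0,1), distance |0-0|+|1-1| = 0
Tile 1: at (0,2), goal (0,0), distance |0-0|+|2-0| = 2
Tile 10: at (0,3), goal (2,1), distance |0-2|+|3-1| = 4
Tile 9: at (1,0), goal (2,0), distance |1-2|+|0-0| = 1
Tile 11: at (1,1), goal (2,2), distance |1-2|+|1-2| = 2
Tile 15: at (1,2), goal (3,2), distance |1-3|+|2-2| = 2
Tile 5: at (1,3), goal (1,0), distance |1-1|+|3-0| = 3
Tile 12: at (2,0), goal (2,3), distance |2-2|+|0-3| = 3
Tile 7: at (2,1), goal (1,2), distance |2-1|+|1-2| = 2
Tile 3: at (2,2), goal (0,2), distance |2-0|+|2-2| = 2
Tile 4: at (2,3), goal (0,3), distance |2-0|+|3-3| = 2
Tile 14: at (3,1), goal (3,1), distance |3-3|+|1-1| = 0
Tile 8: at (3,2), goal (1,3), distance |3-1|+|2-3| = 3
Tile 6: at (3,3), goal (1,1), distance |3-1|+|3-1| = 4
Sum: 3 + 0 + 2 + 4 + 1 + 2 + 2 + 3 + 3 + 2 + 2 + 2 + 0 + 3 + 4 = 33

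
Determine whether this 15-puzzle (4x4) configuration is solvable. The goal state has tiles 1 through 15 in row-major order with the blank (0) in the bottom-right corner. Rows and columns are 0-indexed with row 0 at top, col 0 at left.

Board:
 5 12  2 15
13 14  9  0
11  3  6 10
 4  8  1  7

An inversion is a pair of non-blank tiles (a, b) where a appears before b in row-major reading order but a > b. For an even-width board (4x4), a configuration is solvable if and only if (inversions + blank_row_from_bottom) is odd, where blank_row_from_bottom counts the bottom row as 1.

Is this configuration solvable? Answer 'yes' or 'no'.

Inversions: 67
Blank is in row 1 (0-indexed from top), which is row 3 counting from the bottom (bottom = 1).
67 + 3 = 70, which is even, so the puzzle is not solvable.

Answer: no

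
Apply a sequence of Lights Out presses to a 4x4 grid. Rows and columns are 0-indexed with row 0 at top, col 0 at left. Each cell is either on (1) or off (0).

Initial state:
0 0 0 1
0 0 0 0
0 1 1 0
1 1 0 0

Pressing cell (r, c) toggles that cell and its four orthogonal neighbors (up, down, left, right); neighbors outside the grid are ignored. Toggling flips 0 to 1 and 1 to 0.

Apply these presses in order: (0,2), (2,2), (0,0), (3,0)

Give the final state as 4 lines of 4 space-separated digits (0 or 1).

Answer: 1 0 1 0
1 0 0 0
1 0 0 1
0 0 1 0

Derivation:
After press 1 at (0,2):
0 1 1 0
0 0 1 0
0 1 1 0
1 1 0 0

After press 2 at (2,2):
0 1 1 0
0 0 0 0
0 0 0 1
1 1 1 0

After press 3 at (0,0):
1 0 1 0
1 0 0 0
0 0 0 1
1 1 1 0

After press 4 at (3,0):
1 0 1 0
1 0 0 0
1 0 0 1
0 0 1 0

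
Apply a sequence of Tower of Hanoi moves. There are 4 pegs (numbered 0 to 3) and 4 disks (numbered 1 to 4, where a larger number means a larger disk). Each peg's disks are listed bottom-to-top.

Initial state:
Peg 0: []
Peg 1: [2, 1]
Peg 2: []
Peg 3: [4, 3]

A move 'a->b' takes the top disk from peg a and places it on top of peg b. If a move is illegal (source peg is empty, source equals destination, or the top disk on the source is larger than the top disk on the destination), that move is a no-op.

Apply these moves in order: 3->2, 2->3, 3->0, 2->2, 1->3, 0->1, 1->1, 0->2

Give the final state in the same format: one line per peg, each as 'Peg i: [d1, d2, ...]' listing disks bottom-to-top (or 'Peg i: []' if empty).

Answer: Peg 0: []
Peg 1: [2]
Peg 2: [3]
Peg 3: [4, 1]

Derivation:
After move 1 (3->2):
Peg 0: []
Peg 1: [2, 1]
Peg 2: [3]
Peg 3: [4]

After move 2 (2->3):
Peg 0: []
Peg 1: [2, 1]
Peg 2: []
Peg 3: [4, 3]

After move 3 (3->0):
Peg 0: [3]
Peg 1: [2, 1]
Peg 2: []
Peg 3: [4]

After move 4 (2->2):
Peg 0: [3]
Peg 1: [2, 1]
Peg 2: []
Peg 3: [4]

After move 5 (1->3):
Peg 0: [3]
Peg 1: [2]
Peg 2: []
Peg 3: [4, 1]

After move 6 (0->1):
Peg 0: [3]
Peg 1: [2]
Peg 2: []
Peg 3: [4, 1]

After move 7 (1->1):
Peg 0: [3]
Peg 1: [2]
Peg 2: []
Peg 3: [4, 1]

After move 8 (0->2):
Peg 0: []
Peg 1: [2]
Peg 2: [3]
Peg 3: [4, 1]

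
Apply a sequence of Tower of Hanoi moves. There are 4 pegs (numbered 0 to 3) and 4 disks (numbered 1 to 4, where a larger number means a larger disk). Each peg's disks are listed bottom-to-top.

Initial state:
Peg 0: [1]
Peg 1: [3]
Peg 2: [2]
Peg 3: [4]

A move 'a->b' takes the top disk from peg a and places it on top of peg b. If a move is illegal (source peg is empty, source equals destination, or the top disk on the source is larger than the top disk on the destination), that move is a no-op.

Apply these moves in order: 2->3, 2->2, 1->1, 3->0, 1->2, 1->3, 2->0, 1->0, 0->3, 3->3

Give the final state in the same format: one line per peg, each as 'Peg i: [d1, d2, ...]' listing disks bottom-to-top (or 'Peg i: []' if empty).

After move 1 (2->3):
Peg 0: [1]
Peg 1: [3]
Peg 2: []
Peg 3: [4, 2]

After move 2 (2->2):
Peg 0: [1]
Peg 1: [3]
Peg 2: []
Peg 3: [4, 2]

After move 3 (1->1):
Peg 0: [1]
Peg 1: [3]
Peg 2: []
Peg 3: [4, 2]

After move 4 (3->0):
Peg 0: [1]
Peg 1: [3]
Peg 2: []
Peg 3: [4, 2]

After move 5 (1->2):
Peg 0: [1]
Peg 1: []
Peg 2: [3]
Peg 3: [4, 2]

After move 6 (1->3):
Peg 0: [1]
Peg 1: []
Peg 2: [3]
Peg 3: [4, 2]

After move 7 (2->0):
Peg 0: [1]
Peg 1: []
Peg 2: [3]
Peg 3: [4, 2]

After move 8 (1->0):
Peg 0: [1]
Peg 1: []
Peg 2: [3]
Peg 3: [4, 2]

After move 9 (0->3):
Peg 0: []
Peg 1: []
Peg 2: [3]
Peg 3: [4, 2, 1]

After move 10 (3->3):
Peg 0: []
Peg 1: []
Peg 2: [3]
Peg 3: [4, 2, 1]

Answer: Peg 0: []
Peg 1: []
Peg 2: [3]
Peg 3: [4, 2, 1]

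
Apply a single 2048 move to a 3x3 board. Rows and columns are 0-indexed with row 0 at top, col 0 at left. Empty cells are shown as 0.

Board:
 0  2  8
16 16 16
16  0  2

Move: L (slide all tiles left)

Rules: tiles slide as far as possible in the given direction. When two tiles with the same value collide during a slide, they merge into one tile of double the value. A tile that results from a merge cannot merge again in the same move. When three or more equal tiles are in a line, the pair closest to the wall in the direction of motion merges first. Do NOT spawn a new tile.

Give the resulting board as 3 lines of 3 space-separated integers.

Answer:  2  8  0
32 16  0
16  2  0

Derivation:
Slide left:
row 0: [0, 2, 8] -> [2, 8, 0]
row 1: [16, 16, 16] -> [32, 16, 0]
row 2: [16, 0, 2] -> [16, 2, 0]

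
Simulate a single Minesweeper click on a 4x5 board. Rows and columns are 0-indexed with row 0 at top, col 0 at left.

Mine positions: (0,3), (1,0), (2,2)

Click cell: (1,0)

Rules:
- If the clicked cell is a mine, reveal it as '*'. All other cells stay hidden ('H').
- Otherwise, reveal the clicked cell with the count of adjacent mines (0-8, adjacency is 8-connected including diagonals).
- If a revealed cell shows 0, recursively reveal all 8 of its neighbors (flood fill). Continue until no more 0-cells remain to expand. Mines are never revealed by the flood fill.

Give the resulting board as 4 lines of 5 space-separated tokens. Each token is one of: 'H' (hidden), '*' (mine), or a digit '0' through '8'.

H H H H H
* H H H H
H H H H H
H H H H H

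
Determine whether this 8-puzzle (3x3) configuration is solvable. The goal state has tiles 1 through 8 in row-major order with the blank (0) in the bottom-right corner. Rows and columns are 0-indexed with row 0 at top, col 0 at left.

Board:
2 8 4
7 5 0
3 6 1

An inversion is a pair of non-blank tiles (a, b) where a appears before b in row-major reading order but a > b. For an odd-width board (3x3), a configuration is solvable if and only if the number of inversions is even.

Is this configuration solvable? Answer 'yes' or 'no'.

Inversions (pairs i<j in row-major order where tile[i] > tile[j] > 0): 17
17 is odd, so the puzzle is not solvable.

Answer: no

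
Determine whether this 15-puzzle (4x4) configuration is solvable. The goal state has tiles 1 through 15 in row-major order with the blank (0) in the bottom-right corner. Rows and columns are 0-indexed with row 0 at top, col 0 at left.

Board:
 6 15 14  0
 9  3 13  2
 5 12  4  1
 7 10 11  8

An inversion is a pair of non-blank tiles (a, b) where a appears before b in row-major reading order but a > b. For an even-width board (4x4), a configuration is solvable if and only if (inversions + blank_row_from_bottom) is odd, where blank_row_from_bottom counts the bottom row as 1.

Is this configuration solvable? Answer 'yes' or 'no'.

Inversions: 60
Blank is in row 0 (0-indexed from top), which is row 4 counting from the bottom (bottom = 1).
60 + 4 = 64, which is even, so the puzzle is not solvable.

Answer: no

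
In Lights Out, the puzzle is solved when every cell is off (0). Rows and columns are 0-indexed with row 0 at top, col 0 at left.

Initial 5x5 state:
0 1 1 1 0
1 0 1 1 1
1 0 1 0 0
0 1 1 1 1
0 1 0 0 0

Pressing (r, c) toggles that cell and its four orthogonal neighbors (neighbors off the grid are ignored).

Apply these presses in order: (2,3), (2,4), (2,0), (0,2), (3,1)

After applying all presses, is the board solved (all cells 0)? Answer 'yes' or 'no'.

Answer: yes

Derivation:
After press 1 at (2,3):
0 1 1 1 0
1 0 1 0 1
1 0 0 1 1
0 1 1 0 1
0 1 0 0 0

After press 2 at (2,4):
0 1 1 1 0
1 0 1 0 0
1 0 0 0 0
0 1 1 0 0
0 1 0 0 0

After press 3 at (2,0):
0 1 1 1 0
0 0 1 0 0
0 1 0 0 0
1 1 1 0 0
0 1 0 0 0

After press 4 at (0,2):
0 0 0 0 0
0 0 0 0 0
0 1 0 0 0
1 1 1 0 0
0 1 0 0 0

After press 5 at (3,1):
0 0 0 0 0
0 0 0 0 0
0 0 0 0 0
0 0 0 0 0
0 0 0 0 0

Lights still on: 0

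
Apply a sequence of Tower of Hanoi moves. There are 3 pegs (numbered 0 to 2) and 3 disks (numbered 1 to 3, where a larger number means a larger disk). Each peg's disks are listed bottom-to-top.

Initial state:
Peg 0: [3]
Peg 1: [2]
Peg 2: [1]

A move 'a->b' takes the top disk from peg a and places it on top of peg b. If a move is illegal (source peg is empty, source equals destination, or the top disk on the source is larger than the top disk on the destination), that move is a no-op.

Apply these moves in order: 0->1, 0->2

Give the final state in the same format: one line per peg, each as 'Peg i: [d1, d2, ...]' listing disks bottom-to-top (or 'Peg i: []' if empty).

After move 1 (0->1):
Peg 0: [3]
Peg 1: [2]
Peg 2: [1]

After move 2 (0->2):
Peg 0: [3]
Peg 1: [2]
Peg 2: [1]

Answer: Peg 0: [3]
Peg 1: [2]
Peg 2: [1]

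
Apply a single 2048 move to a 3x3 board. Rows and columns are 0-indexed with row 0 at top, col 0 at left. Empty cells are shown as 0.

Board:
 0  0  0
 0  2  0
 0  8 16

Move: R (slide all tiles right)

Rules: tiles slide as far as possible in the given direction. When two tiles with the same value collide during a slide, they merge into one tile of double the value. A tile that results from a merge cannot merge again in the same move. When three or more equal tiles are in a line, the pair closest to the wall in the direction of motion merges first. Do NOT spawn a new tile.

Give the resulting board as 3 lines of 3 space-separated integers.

Slide right:
row 0: [0, 0, 0] -> [0, 0, 0]
row 1: [0, 2, 0] -> [0, 0, 2]
row 2: [0, 8, 16] -> [0, 8, 16]

Answer:  0  0  0
 0  0  2
 0  8 16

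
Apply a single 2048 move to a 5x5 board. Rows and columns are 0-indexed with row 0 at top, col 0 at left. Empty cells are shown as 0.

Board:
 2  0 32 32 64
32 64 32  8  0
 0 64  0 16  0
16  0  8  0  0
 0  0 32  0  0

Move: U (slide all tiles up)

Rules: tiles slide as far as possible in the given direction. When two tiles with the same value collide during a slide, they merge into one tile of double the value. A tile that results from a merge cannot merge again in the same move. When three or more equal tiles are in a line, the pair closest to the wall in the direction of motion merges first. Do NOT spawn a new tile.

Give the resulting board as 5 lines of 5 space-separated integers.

Answer:   2 128  64  32  64
 32   0   8   8   0
 16   0  32  16   0
  0   0   0   0   0
  0   0   0   0   0

Derivation:
Slide up:
col 0: [2, 32, 0, 16, 0] -> [2, 32, 16, 0, 0]
col 1: [0, 64, 64, 0, 0] -> [128, 0, 0, 0, 0]
col 2: [32, 32, 0, 8, 32] -> [64, 8, 32, 0, 0]
col 3: [32, 8, 16, 0, 0] -> [32, 8, 16, 0, 0]
col 4: [64, 0, 0, 0, 0] -> [64, 0, 0, 0, 0]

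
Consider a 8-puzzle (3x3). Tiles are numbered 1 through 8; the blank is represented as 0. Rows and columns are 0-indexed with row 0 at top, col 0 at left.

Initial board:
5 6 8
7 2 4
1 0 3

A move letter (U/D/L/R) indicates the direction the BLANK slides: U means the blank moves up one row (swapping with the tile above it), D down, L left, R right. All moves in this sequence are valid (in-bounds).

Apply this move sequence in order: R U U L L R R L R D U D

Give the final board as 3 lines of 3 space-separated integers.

Answer: 5 6 8
7 2 0
1 3 4

Derivation:
After move 1 (R):
5 6 8
7 2 4
1 3 0

After move 2 (U):
5 6 8
7 2 0
1 3 4

After move 3 (U):
5 6 0
7 2 8
1 3 4

After move 4 (L):
5 0 6
7 2 8
1 3 4

After move 5 (L):
0 5 6
7 2 8
1 3 4

After move 6 (R):
5 0 6
7 2 8
1 3 4

After move 7 (R):
5 6 0
7 2 8
1 3 4

After move 8 (L):
5 0 6
7 2 8
1 3 4

After move 9 (R):
5 6 0
7 2 8
1 3 4

After move 10 (D):
5 6 8
7 2 0
1 3 4

After move 11 (U):
5 6 0
7 2 8
1 3 4

After move 12 (D):
5 6 8
7 2 0
1 3 4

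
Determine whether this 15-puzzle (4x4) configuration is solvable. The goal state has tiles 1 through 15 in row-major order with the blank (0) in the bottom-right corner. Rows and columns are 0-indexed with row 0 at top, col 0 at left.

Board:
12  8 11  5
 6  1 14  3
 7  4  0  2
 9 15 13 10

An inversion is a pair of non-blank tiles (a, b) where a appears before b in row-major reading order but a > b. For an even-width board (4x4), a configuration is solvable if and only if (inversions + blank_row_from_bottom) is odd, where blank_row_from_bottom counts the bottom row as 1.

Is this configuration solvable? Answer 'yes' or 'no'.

Answer: yes

Derivation:
Inversions: 49
Blank is in row 2 (0-indexed from top), which is row 2 counting from the bottom (bottom = 1).
49 + 2 = 51, which is odd, so the puzzle is solvable.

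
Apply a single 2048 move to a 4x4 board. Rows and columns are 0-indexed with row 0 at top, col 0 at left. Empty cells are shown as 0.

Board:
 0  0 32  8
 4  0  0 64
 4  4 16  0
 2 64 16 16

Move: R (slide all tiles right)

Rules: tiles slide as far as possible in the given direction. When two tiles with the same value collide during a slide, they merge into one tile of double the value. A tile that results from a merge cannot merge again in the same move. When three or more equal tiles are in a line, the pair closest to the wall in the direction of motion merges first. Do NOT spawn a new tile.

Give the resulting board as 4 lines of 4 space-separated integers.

Answer:  0  0 32  8
 0  0  4 64
 0  0  8 16
 0  2 64 32

Derivation:
Slide right:
row 0: [0, 0, 32, 8] -> [0, 0, 32, 8]
row 1: [4, 0, 0, 64] -> [0, 0, 4, 64]
row 2: [4, 4, 16, 0] -> [0, 0, 8, 16]
row 3: [2, 64, 16, 16] -> [0, 2, 64, 32]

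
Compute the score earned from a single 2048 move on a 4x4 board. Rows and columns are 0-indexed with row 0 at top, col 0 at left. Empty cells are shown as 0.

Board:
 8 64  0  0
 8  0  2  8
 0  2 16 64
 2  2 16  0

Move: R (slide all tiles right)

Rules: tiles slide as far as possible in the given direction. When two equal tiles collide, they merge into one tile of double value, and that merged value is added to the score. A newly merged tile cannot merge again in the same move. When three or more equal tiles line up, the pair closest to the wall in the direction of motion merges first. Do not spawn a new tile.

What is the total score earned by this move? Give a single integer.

Answer: 4

Derivation:
Slide right:
row 0: [8, 64, 0, 0] -> [0, 0, 8, 64]  score +0 (running 0)
row 1: [8, 0, 2, 8] -> [0, 8, 2, 8]  score +0 (running 0)
row 2: [0, 2, 16, 64] -> [0, 2, 16, 64]  score +0 (running 0)
row 3: [2, 2, 16, 0] -> [0, 0, 4, 16]  score +4 (running 4)
Board after move:
 0  0  8 64
 0  8  2  8
 0  2 16 64
 0  0  4 16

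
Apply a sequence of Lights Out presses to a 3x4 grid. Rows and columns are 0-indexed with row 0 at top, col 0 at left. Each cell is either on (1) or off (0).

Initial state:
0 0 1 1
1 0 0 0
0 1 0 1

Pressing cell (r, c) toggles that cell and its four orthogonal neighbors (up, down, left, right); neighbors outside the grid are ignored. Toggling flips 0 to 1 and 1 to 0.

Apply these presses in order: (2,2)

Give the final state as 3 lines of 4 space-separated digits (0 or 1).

After press 1 at (2,2):
0 0 1 1
1 0 1 0
0 0 1 0

Answer: 0 0 1 1
1 0 1 0
0 0 1 0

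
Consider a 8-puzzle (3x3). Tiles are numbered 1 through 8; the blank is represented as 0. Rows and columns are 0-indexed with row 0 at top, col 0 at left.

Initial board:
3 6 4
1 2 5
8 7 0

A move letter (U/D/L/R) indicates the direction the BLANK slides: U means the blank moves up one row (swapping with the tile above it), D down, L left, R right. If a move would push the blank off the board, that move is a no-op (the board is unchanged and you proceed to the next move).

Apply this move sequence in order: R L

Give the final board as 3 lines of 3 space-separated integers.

After move 1 (R):
3 6 4
1 2 5
8 7 0

After move 2 (L):
3 6 4
1 2 5
8 0 7

Answer: 3 6 4
1 2 5
8 0 7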